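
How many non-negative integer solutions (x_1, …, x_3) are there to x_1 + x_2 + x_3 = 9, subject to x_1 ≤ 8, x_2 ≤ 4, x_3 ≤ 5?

29

Ignoring the caps, the number of non-negative solutions to x_1+…+x_3 = 9 is C(11,2) = 55.
Subtract solutions that violate a single cap (substitute x_i' = x_i − (cap_i+1)): x_1 ≥ 9 gives C(2,2) = 1; x_2 ≥ 5 gives C(6,2) = 15; x_3 ≥ 6 gives C(5,2) = 10. Together 26.
No two caps can be exceeded simultaneously, so the pair terms are all 0.
By inclusion–exclusion the count is 55 − 26 + 0 = 29.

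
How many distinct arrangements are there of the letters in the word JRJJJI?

The 6 letters of JRJJJI have repeats: J appearing 4 times.
Dividing 6! = 720 by 4! = 24 for the repeated letters gives 30.

30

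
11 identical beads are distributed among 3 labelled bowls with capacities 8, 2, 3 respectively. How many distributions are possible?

6

By stars and bars, unrestricted non-negative solutions to x_1+…+x_3 = 11 number C(11+2,2) = 78.
Subtract solutions that violate a single cap (substitute x_i' = x_i − (cap_i+1)): x_1 ≥ 9 gives C(4,2) = 6; x_2 ≥ 3 gives C(10,2) = 45; x_3 ≥ 4 gives C(9,2) = 36. Together 87.
Add back pairs where two caps are both exceeded: 0 + 0 + 15 = 15.
By inclusion–exclusion the count is 78 − 87 + 15 = 6.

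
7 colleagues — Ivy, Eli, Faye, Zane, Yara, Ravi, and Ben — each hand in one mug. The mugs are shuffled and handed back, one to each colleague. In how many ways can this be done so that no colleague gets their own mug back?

1854

Let Aᵢ be the assignments in which colleague i gets their own mug. We want the size of the complement of A₁∪…∪A_7.
By inclusion–exclusion this is Σ_{j=0}^{7} (−1)^j C(7,j)·(7−j)!.
Computing: 5040 − 5040 + 2520 − 840 + 210 − 42 + 7 − 1 = 1854.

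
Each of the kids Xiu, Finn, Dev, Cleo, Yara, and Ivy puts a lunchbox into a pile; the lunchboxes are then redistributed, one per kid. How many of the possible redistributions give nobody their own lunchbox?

265

This is the derangement count D_6: permutations of 6 items with no fixed point.
By inclusion–exclusion this is Σ_{j=0}^{6} (−1)^j C(6,j)·(6−j)!.
Computing: 720 − 720 + 360 − 120 + 30 − 6 + 1 = 265.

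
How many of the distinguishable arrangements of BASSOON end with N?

180

Fix N in the last position and arrange the remaining 6 letters.
Those 6 letters have O appearing twice and S appearing twice, giving (6)!/(2!·2!) = 180.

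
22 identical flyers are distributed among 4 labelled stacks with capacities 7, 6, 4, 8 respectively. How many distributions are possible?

Without the upper bounds there are C(25,3) = 2300 ways to split 22 among 4 stacks.
Subtract solutions that violate a single cap (substitute x_i' = x_i − (cap_i+1)): x_1 ≥ 8 gives C(17,3) = 680; x_2 ≥ 7 gives C(18,3) = 816; x_3 ≥ 5 gives C(20,3) = 1140; x_4 ≥ 9 gives C(16,3) = 560. Together 3196.
Add back pairs where two caps are both exceeded: 120 + 220 + 56 + 286 + 84 + 165 = 931.
Subtract triples: 10 + 0 + 1 + 4 = 15.
By inclusion–exclusion the count is 2300 − 3196 + 931 − 15 = 20.

20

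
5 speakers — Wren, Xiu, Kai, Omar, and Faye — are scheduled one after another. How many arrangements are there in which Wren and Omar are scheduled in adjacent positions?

Glue Wren and Omar into one block (2 internal orders), leaving 4 units to arrange in a row.
That gives 2 × 4! = 2 × 24 = 48.

48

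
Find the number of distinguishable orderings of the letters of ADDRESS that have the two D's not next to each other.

900

Total arrangements of ADDRESS: 7!/(2!·2!) = 1260.
If the two D's are adjacent, glue them into one block, leaving 6 items to arrange: (6)!/(2!) = 360 ways.
Subtracting, 1260 − 360 = 900 arrangements keep the D's apart.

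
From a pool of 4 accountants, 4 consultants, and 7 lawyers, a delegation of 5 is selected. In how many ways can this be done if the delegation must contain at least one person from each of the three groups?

2044

Total 5-person selections from all 15: C(15,5) = 3003.
Subtract selections that omit an entire group: no accountants → C(11,5) = 462; no consultants → C(11,5) = 462; no lawyers → C(8,5) = 56.
Add back selections omitting two groups (i.e. drawn from a single group): C(4,5) + C(4,5) + C(7,5) = 21.
By inclusion–exclusion: 3003 − 980 + 21 = 2044.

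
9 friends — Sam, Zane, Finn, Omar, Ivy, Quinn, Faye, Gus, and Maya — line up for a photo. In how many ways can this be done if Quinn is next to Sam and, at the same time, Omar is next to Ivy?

Treat {Quinn,Sam} as one block (2 orders) and {Omar,Ivy} as another (2 orders).
That leaves 7 units to arrange: 2 × 2 × 7! = 4 × 5040 = 20160.

20160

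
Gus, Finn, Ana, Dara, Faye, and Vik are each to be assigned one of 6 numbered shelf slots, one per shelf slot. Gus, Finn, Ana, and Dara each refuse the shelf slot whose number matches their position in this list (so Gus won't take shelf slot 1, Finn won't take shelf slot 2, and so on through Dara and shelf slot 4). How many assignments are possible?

362

Let Aᵢ (for 1 ≤ i ≤ 4) be the placements that put person i in their forbidden shelf slot. Any j of these fix j positions, leaving (6−j)! ways to fill the rest, and there are C(4,j) ways to pick which j.
By inclusion–exclusion, the number of valid placements is Σ_{j=0}^{4} (−1)^j C(4,j)·(6−j)!.
Computing: 720 − 480 + 144 − 24 + 2 = 362.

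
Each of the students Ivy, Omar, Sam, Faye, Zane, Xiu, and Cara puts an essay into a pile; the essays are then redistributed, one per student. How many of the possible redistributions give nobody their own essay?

1854

Let Aᵢ be the assignments in which student i gets their own essay. We want the size of the complement of A₁∪…∪A_7.
By inclusion–exclusion this is Σ_{j=0}^{7} (−1)^j C(7,j)·(7−j)!.
Computing: 5040 − 5040 + 2520 − 840 + 210 − 42 + 7 − 1 = 1854.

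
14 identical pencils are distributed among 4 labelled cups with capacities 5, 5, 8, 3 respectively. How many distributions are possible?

By stars and bars, unrestricted non-negative solutions to x_1+…+x_4 = 14 number C(14+3,3) = 680.
Subtract solutions that violate a single cap (substitute x_i' = x_i − (cap_i+1)): x_1 ≥ 6 gives C(11,3) = 165; x_2 ≥ 6 gives C(11,3) = 165; x_3 ≥ 9 gives C(8,3) = 56; x_4 ≥ 4 gives C(13,3) = 286. Together 672.
Add back pairs where two caps are both exceeded: 10 + 0 + 35 + 0 + 35 + 4 = 84.
By inclusion–exclusion the count is 680 − 672 + 84 = 92.

92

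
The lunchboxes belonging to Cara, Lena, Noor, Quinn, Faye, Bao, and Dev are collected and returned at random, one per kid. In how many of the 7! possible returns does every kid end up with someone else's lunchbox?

1854

Count assignments avoiding every fixed point. For any j of the 7 kids fixed to their own lunchbox, the other 7−j can be arranged in (7−j)! ways.
By inclusion–exclusion this is Σ_{j=0}^{7} (−1)^j C(7,j)·(7−j)!.
Computing: 5040 − 5040 + 2520 − 840 + 210 − 42 + 7 − 1 = 1854.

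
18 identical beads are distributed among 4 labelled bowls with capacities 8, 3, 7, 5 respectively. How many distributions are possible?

Ignoring the caps, the number of non-negative solutions to x_1+…+x_4 = 18 is C(21,3) = 1330.
Subtract solutions that violate a single cap (substitute x_i' = x_i − (cap_i+1)): x_1 ≥ 9 gives C(12,3) = 220; x_2 ≥ 4 gives C(17,3) = 680; x_3 ≥ 8 gives C(13,3) = 286; x_4 ≥ 6 gives C(15,3) = 455. Together 1641.
Add back pairs where two caps are both exceeded: 56 + 4 + 20 + 84 + 165 + 35 = 364.
Subtract triples: 0 + 0 + 0 + 1 = 1.
By inclusion–exclusion the count is 1330 − 1641 + 364 − 1 = 52.

52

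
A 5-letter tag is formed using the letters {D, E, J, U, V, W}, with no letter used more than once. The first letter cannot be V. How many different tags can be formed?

600

The first letter has 6−1 = 5 choices (anything except V).
The remaining 4 letters are filled from the other 5 symbols without repetition: 5 × 4 × 3 × 2 = 120.
Total: 5 × 120 = 600.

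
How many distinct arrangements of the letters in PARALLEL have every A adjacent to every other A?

Treat the 2 copies of A as a single block. The multiset to arrange is then {AA, E, L, L, L, P, R}, 7 items in all.
That gives (7)!/(3!) = 840 arrangements.

840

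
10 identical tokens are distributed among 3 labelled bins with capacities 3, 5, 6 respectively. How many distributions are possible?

Without the upper bounds there are C(12,2) = 66 ways to split 10 among 3 bins.
Subtract solutions that violate a single cap (substitute x_i' = x_i − (cap_i+1)): x_1 ≥ 4 gives C(8,2) = 28; x_2 ≥ 6 gives C(6,2) = 15; x_3 ≥ 7 gives C(5,2) = 10. Together 53.
Add back pairs where two caps are both exceeded: 1 + 0 + 0 = 1.
By inclusion–exclusion the count is 66 − 53 + 1 = 14.

14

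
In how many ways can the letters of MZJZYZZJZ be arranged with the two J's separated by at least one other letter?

1176

Total arrangements of MZJZYZZJZ: 9!/(5!·2!) = 1512.
If the two J's are adjacent, glue them into one block, leaving 8 items to arrange: (8)!/(5!) = 336 ways.
Subtracting, 1512 − 336 = 1176 arrangements keep the J's apart.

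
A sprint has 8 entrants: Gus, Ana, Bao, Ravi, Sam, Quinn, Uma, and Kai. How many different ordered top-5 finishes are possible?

6720

This is an ordered selection of 5 from 8: P(8,5).
That gives 8 × 7 × 6 × 5 × 4 = 6720.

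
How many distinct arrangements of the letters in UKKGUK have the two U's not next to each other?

40

Total arrangements of UKKGUK: 6!/(3!·2!) = 60.
If the two U's are adjacent, glue them into one block, leaving 5 items to arrange: (5)!/(3!) = 20 ways.
Subtracting, 60 − 20 = 40 arrangements keep the U's apart.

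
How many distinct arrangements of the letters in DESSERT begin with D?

180

With the first slot taken by D, it remains to arrange the other 6 letters (ESSERT).
Those 6 letters have E appearing twice and S appearing twice, giving (6)!/(2!·2!) = 180.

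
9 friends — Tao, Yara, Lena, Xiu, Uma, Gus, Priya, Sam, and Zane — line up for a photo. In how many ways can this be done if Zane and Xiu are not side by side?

There are 9! = 362880 arrangements in all. If Zane and Xiu are adjacent, merging them into one block gives 2·(8)! = 80640 arrangements.
Complementary counting: 362880 − 80640 = 282240.

282240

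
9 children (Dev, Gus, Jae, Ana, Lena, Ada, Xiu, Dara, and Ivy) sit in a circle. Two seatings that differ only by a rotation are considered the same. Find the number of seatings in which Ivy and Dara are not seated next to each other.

30240

All circular seatings of 9 people number (8)! = 40320.
Seatings with Ivy beside Dara: treat them as a block with 2 internal orders, giving 2 × (7)! = 10080.
Subtracting, 40320 − 10080 = 30240.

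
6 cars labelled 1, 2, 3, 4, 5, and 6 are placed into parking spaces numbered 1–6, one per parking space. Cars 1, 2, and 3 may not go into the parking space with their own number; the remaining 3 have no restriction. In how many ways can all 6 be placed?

426

Let Aᵢ (for i ∈ {1, 2, 3}) be the placements that put car i in its forbidden parking space. Any j of these fix j positions, leaving (6−j)! ways to fill the rest, and there are C(3,j) ways to pick which j.
By inclusion–exclusion, the number of valid placements is Σ_{j=0}^{3} (−1)^j C(3,j)·(6−j)!.
Computing: 720 − 360 + 72 − 6 = 426.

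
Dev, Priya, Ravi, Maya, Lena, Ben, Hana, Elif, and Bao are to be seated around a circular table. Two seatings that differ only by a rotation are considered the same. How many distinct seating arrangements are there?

40320

Around a circle, 9 distinct people have 9!/9 = (8)! = 40320 rotationally distinct seatings.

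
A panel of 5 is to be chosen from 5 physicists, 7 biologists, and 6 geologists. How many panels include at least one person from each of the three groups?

With no constraint there are C(18,5) = 8568 possible selections.
Selections missing a whole group: no physicists → C(13,5) = 1287; no biologists → C(11,5) = 462; no geologists → C(12,5) = 792.
Add back selections omitting two groups (i.e. drawn from a single group): C(5,5) + C(7,5) + C(6,5) = 28.
By inclusion–exclusion: 8568 − 2541 + 28 = 6055.

6055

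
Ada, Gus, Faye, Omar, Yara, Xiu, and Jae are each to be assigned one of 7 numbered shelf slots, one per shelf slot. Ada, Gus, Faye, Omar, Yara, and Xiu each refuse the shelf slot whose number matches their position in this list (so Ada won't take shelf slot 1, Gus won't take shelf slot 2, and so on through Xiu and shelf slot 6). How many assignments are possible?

Let Aᵢ (for 1 ≤ i ≤ 6) be the placements that put person i in their forbidden shelf slot. Any j of these fix j positions, leaving (7−j)! ways to fill the rest, and there are C(6,j) ways to pick which j.
By inclusion–exclusion, the number of valid placements is Σ_{j=0}^{6} (−1)^j C(6,j)·(7−j)!.
Computing: 5040 − 4320 + 1800 − 480 + 90 − 12 + 1 = 2119.

2119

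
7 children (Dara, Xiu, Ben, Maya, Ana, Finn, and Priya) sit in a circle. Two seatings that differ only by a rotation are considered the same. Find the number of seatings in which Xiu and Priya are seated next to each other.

240

Treat {Xiu, Priya} as one unit (2 internal orders) and seat the resulting 6 units around the table: (5)! circular arrangements.
So 2 × (5)! = 2 × 120 = 240.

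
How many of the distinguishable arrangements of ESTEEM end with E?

60

Fix E in the last position and arrange the remaining 5 letters.
Those 5 letters have E appearing twice, giving (5)!/(2!) = 60.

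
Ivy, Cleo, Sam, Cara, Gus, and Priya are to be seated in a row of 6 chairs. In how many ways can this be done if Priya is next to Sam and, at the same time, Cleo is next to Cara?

96

Treat {Priya,Sam} as one block (2 orders) and {Cleo,Cara} as another (2 orders).
That leaves 4 units to arrange: 2 × 2 × 4! = 4 × 24 = 96.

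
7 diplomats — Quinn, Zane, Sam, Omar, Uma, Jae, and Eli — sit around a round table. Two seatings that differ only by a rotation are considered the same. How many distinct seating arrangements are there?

Fix one person's seat to break rotational symmetry; the remaining 6 people can be arranged in (6)! = 720 ways.

720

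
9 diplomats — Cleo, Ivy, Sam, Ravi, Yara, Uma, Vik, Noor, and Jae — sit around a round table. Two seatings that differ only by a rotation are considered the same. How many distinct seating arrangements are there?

40320

Around a circle, 9 distinct people have 9!/9 = (8)! = 40320 rotationally distinct seatings.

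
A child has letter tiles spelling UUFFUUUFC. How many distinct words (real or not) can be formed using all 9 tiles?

Letter multiplicities in UUFFUUUFC: C×1, F×3, U×5.
So there are 9! / (5!·3!) = 504 distinguishable arrangements.

504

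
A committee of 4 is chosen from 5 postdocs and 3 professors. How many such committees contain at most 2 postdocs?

35

Split by how many postdocs are chosen (0 through 2).
Sum: C(5,0)·C(3,4) + C(5,1)·C(3,3) + C(5,2)·C(3,2) = 0 + 5 + 30 = 35.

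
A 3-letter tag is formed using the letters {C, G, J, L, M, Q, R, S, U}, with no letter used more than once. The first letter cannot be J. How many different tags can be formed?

448

The first letter has 9−1 = 8 choices (anything except J).
The remaining 2 letters are filled from the other 8 symbols without repetition: 8 × 7 = 56.
Total: 8 × 56 = 448.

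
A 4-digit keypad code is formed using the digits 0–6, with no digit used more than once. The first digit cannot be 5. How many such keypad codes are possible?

The first digit has 7−1 = 6 choices (anything except 5).
The remaining 3 digits are filled from the other 6 symbols without repetition: 6 × 5 × 4 = 120.
Total: 6 × 120 = 720.

720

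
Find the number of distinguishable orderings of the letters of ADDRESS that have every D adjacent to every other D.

Treat the 2 copies of D as a single block. The multiset to arrange is then {DD, A, E, R, S, S}, 6 items in all.
That gives (6)!/(2!) = 360 arrangements.

360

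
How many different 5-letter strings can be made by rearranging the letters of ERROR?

20

The 5 letters of ERROR have repeats: R appearing 3 times.
The number of distinct arrangements is 5!/(3!) = 120/6 = 20.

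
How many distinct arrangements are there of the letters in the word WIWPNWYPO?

30240

The 9 letters of WIWPNWYPO have repeats: P appearing twice and W appearing 3 times.
The number of distinct arrangements is 9!/(3!·2!) = 362880/12 = 30240.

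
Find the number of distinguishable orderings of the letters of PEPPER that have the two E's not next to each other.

40

Total arrangements of PEPPER: 6!/(3!·2!) = 60.
If the two E's are adjacent, glue them into one block, leaving 5 items to arrange: (5)!/(3!) = 20 ways.
Hence 60 − 20 = 40.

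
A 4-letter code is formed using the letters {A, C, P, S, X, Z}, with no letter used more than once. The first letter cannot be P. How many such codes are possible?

300

The first letter has 6−1 = 5 choices (anything except P).
The remaining 3 letters are filled from the other 5 symbols without repetition: 5 × 4 × 3 = 60.
Total: 5 × 60 = 300.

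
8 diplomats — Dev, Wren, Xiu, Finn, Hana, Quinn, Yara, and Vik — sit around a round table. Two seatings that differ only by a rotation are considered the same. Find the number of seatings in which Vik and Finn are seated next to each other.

1440

Treat {Vik, Finn} as one unit (2 internal orders) and seat the resulting 7 units around the table: (6)! circular arrangements.
So 2 × (6)! = 2 × 720 = 1440.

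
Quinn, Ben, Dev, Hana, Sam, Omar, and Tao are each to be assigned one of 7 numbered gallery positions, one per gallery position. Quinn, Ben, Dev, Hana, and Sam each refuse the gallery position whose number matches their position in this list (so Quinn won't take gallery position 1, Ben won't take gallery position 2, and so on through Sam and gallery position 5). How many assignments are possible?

2428

Let Aᵢ (for 1 ≤ i ≤ 5) be the placements that put person i in their forbidden gallery position. Any j of these fix j positions, leaving (7−j)! ways to fill the rest, and there are C(5,j) ways to pick which j.
By inclusion–exclusion, the number of valid placements is Σ_{j=0}^{5} (−1)^j C(5,j)·(7−j)!.
Computing: 5040 − 3600 + 1200 − 240 + 30 − 2 = 2428.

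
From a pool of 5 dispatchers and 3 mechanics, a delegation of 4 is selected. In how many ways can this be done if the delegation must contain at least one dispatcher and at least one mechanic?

65

Total 4-person selections from all 8: C(8,4) = 70.
Selections missing a whole group: no dispatchers → C(3,4) = 0; no mechanics → C(5,4) = 5.
Both groups omitted at once is impossible, so 70 − 5 = 65.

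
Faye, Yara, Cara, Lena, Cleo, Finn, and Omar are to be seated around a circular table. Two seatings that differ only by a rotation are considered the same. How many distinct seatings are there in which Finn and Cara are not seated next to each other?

480

All circular seatings of 7 people number (6)! = 720.
Seatings with Finn beside Cara: treat them as a block with 2 internal orders, giving 2 × (5)! = 240.
Subtracting, 720 − 240 = 480.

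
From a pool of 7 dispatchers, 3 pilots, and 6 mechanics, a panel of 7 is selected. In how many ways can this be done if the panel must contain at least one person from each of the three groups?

9569

Unrestricted: C(16,7) = 11440 ways to pick any 7 of the 16.
Selections missing a whole group: no dispatchers → C(9,7) = 36; no pilots → C(13,7) = 1716; no mechanics → C(10,7) = 120.
Add back selections omitting two groups (i.e. drawn from a single group): C(7,7) + C(3,7) + C(6,7) = 1.
By inclusion–exclusion: 11440 − 1872 + 1 = 9569.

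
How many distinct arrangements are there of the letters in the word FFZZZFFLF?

The 9 letters of FFZZZFFLF have repeats: F appearing 5 times and Z appearing 3 times.
Dividing 9! = 362880 by 5!·3! = 720 for the repeated letters gives 504.

504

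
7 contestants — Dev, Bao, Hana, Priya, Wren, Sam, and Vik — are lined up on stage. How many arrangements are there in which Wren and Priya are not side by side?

There are 7! = 5040 arrangements in all. If Wren and Priya are adjacent, merging them into one block gives 2·(6)! = 1440 arrangements.
So 5040 − 1440 = 3600 arrangements keep them apart.

3600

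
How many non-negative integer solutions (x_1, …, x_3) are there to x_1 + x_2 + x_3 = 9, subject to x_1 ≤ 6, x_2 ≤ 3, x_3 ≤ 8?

27

Without the upper bounds there are C(11,2) = 55 ways to split 9 among 3 variables.
Subtract solutions that violate a single cap (substitute x_i' = x_i − (cap_i+1)): x_1 ≥ 7 gives C(4,2) = 6; x_2 ≥ 4 gives C(7,2) = 21; x_3 ≥ 9 gives C(2,2) = 1. Together 28.
No two caps can be exceeded simultaneously, so the pair terms are all 0.
By inclusion–exclusion the count is 55 − 28 + 0 = 27.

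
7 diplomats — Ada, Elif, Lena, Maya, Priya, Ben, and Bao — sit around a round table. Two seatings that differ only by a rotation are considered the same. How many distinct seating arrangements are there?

Fix one person's seat to break rotational symmetry; the remaining 6 people can be arranged in (6)! = 720 ways.

720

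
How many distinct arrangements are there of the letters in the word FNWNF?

Letter multiplicities in FNWNF: F×2, N×2, W×1.
The number of distinct arrangements is 5!/(2!·2!) = 120/4 = 30.

30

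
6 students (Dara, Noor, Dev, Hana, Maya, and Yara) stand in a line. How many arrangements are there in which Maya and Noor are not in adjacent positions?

Of the 6! = 720 arrangements, those with Maya and Noor adjacent number 2 × 5! = 240 (treat the pair as a block with 2 internal orders).
So 720 − 240 = 480 arrangements keep them apart.

480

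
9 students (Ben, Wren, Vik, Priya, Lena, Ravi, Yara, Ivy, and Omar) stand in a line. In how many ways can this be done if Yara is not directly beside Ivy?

282240

Of the 9! = 362880 arrangements, those with Yara and Ivy adjacent number 2 × 8! = 80640 (treat the pair as a block with 2 internal orders).
So 362880 − 80640 = 282240 arrangements keep them apart.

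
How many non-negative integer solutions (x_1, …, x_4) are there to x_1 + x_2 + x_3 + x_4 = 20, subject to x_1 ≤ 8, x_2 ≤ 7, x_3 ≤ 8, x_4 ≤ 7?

258

By stars and bars, unrestricted non-negative solutions to x_1+…+x_4 = 20 number C(20+3,3) = 1771.
Subtract solutions that violate a single cap (substitute x_i' = x_i − (cap_i+1)): x_1 ≥ 9 gives C(14,3) = 364; x_2 ≥ 8 gives C(15,3) = 455; x_3 ≥ 9 gives C(14,3) = 364; x_4 ≥ 8 gives C(15,3) = 455. Together 1638.
Add back pairs where two caps are both exceeded: 20 + 10 + 20 + 20 + 35 + 20 = 125.
By inclusion–exclusion the count is 1771 − 1638 + 125 = 258.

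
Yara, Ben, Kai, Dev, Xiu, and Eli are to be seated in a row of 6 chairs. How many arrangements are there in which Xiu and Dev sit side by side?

240

Place the 4 others and the Xiu-Dev pair as 5 objects in a line; the pair has 2 internal arrangements.
That gives 2 × 5! = 2 × 120 = 240.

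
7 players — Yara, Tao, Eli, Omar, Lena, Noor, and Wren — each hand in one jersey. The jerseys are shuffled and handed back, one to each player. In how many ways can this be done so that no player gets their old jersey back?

1854

Count assignments avoiding every fixed point. For any j of the 7 players fixed to their old jersey, the other 7−j can be arranged in (7−j)! ways.
By inclusion–exclusion this is Σ_{j=0}^{7} (−1)^j C(7,j)·(7−j)!.
Computing: 5040 − 5040 + 2520 − 840 + 210 − 42 + 7 − 1 = 1854.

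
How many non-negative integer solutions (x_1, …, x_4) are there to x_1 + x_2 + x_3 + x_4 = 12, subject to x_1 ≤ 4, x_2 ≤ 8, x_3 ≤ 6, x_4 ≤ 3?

119

Ignoring the caps, the number of non-negative solutions to x_1+…+x_4 = 12 is C(15,3) = 455.
Subtract solutions that violate a single cap (substitute x_i' = x_i − (cap_i+1)): x_1 ≥ 5 gives C(10,3) = 120; x_2 ≥ 9 gives C(6,3) = 20; x_3 ≥ 7 gives C(8,3) = 56; x_4 ≥ 4 gives C(11,3) = 165. Together 361.
Add back pairs where two caps are both exceeded: 0 + 1 + 20 + 0 + 0 + 4 = 25.
By inclusion–exclusion the count is 455 − 361 + 25 = 119.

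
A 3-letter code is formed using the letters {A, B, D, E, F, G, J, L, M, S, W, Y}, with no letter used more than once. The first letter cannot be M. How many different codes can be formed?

1210

The first letter has 12−1 = 11 choices (anything except M).
The remaining 2 letters are filled from the other 11 symbols without repetition: 11 × 10 = 110.
Total: 11 × 110 = 1210.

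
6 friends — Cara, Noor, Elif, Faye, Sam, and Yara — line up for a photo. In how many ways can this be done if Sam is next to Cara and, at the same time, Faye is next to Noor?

96

Treat {Sam,Cara} as one block (2 orders) and {Faye,Noor} as another (2 orders).
That leaves 4 units to arrange: 2 × 2 × 4! = 4 × 24 = 96.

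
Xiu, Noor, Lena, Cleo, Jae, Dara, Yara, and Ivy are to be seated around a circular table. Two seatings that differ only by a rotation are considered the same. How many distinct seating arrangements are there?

5040

Fix one person's seat to break rotational symmetry; the remaining 7 people can be arranged in (7)! = 5040 ways.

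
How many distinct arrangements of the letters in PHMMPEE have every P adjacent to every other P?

Treat the 2 copies of P as a single block. The multiset to arrange is then {PP, E, E, H, M, M}, 6 items in all.
That gives (6)!/(2!·2!) = 180 arrangements.

180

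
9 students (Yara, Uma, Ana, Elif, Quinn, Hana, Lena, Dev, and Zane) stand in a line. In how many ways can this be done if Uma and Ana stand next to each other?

Place the 7 others and the Uma-Ana pair as 8 objects in a line; the pair has 2 internal arrangements.
So the count is 2·(8)! = 80640.

80640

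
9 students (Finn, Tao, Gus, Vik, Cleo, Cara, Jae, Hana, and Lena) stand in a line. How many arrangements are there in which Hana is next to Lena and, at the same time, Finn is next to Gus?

Treat {Hana,Lena} as one block (2 orders) and {Finn,Gus} as another (2 orders).
That leaves 7 units to arrange: 2 × 2 × 7! = 4 × 5040 = 20160.

20160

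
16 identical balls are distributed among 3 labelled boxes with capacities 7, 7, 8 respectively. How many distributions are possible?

Without the upper bounds there are C(18,2) = 153 ways to split 16 among 3 boxes.
Subtract solutions that violate a single cap (substitute x_i' = x_i − (cap_i+1)): x_1 ≥ 8 gives C(10,2) = 45; x_2 ≥ 8 gives C(10,2) = 45; x_3 ≥ 9 gives C(9,2) = 36. Together 126.
Add back pairs where two caps are both exceeded: 1 + 0 + 0 = 1.
By inclusion–exclusion the count is 153 − 126 + 1 = 28.

28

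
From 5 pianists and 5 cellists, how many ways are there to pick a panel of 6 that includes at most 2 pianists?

55

Split by how many pianists are chosen (0 through 2).
Sum: C(5,0)·C(5,6) + C(5,1)·C(5,5) + C(5,2)·C(5,4) = 0 + 5 + 50 = 55.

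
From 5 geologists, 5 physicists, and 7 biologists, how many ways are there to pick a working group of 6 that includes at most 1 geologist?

4884

Split by how many geologists are chosen (0 through 1).
Sum: C(5,0)·C(12,6) + C(5,1)·C(12,5) = 924 + 3960 = 4884.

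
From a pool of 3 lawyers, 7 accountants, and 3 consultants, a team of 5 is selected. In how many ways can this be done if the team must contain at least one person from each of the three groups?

798

With no constraint there are C(13,5) = 1287 possible selections.
Selections missing a whole group: no lawyers → C(10,5) = 252; no accountants → C(6,5) = 6; no consultants → C(10,5) = 252.
Add back selections omitting two groups (i.e. drawn from a single group): C(3,5) + C(7,5) + C(3,5) = 21.
By inclusion–exclusion: 1287 − 510 + 21 = 798.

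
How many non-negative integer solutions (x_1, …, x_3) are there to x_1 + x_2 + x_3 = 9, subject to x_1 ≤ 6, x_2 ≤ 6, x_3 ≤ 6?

By stars and bars, unrestricted non-negative solutions to x_1+…+x_3 = 9 number C(9+2,2) = 55.
Subtract solutions that violate a single cap (substitute x_i' = x_i − (cap_i+1)): x_1 ≥ 7 gives C(4,2) = 6; x_2 ≥ 7 gives C(4,2) = 6; x_3 ≥ 7 gives C(4,2) = 6. Together 18.
No two caps can be exceeded simultaneously, so the pair terms are all 0.
By inclusion–exclusion the count is 55 − 18 + 0 = 37.

37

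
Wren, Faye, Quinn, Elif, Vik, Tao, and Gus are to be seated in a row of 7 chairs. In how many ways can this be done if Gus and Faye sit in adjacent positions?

1440

Place the 5 others and the Gus-Faye pair as 6 objects in a line; the pair has 2 internal arrangements.
That gives 2 × 6! = 2 × 720 = 1440.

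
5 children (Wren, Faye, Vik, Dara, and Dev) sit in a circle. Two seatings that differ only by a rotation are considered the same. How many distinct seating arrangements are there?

24

Fix one person's seat to break rotational symmetry; the remaining 4 people can be arranged in (4)! = 24 ways.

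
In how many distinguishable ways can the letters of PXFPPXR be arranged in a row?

PXFPPXR has 7 letters with P appearing 3 times and X appearing twice.
Dividing 7! = 5040 by 3!·2! = 12 for the repeated letters gives 420.

420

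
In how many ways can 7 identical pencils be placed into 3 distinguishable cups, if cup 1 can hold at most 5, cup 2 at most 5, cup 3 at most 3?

20

Ignoring the caps, the number of non-negative solutions to x_1+…+x_3 = 7 is C(9,2) = 36.
Subtract solutions that violate a single cap (substitute x_i' = x_i − (cap_i+1)): x_1 ≥ 6 gives C(3,2) = 3; x_2 ≥ 6 gives C(3,2) = 3; x_3 ≥ 4 gives C(5,2) = 10. Together 16.
No two caps can be exceeded simultaneously, so the pair terms are all 0.
By inclusion–exclusion the count is 36 − 16 + 0 = 20.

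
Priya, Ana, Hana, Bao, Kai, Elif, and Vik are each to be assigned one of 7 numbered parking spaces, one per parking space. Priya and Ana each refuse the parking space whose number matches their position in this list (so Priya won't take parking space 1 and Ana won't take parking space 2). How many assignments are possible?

Let Aᵢ (for i ∈ {1, 2}) be the placements that put person i in their forbidden parking space. Any j of these fix j positions, leaving (7−j)! ways to fill the rest, and there are C(2,j) ways to pick which j.
By inclusion–exclusion, the number of valid placements is Σ_{j=0}^{2} (−1)^j C(2,j)·(7−j)!.
Computing: 5040 − 1440 + 120 = 3720.

3720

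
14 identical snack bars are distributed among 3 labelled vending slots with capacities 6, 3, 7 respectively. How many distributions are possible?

6

By stars and bars, unrestricted non-negative solutions to x_1+…+x_3 = 14 number C(14+2,2) = 120.
Subtract solutions that violate a single cap (substitute x_i' = x_i − (cap_i+1)): x_1 ≥ 7 gives C(9,2) = 36; x_2 ≥ 4 gives C(12,2) = 66; x_3 ≥ 8 gives C(8,2) = 28. Together 130.
Add back pairs where two caps are both exceeded: 10 + 0 + 6 = 16.
By inclusion–exclusion the count is 120 − 130 + 16 = 6.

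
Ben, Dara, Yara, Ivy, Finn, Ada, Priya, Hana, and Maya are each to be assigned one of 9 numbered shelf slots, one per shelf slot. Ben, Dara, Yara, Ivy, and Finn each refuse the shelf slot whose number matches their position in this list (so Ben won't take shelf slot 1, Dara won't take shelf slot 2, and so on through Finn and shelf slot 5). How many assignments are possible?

Let Aᵢ (for 1 ≤ i ≤ 5) be the placements that put person i in their forbidden shelf slot. Any j of these fix j positions, leaving (9−j)! ways to fill the rest, and there are C(5,j) ways to pick which j.
By inclusion–exclusion, the number of valid placements is Σ_{j=0}^{5} (−1)^j C(5,j)·(9−j)!.
Computing: 362880 − 201600 + 50400 − 7200 + 600 − 24 = 205056.

205056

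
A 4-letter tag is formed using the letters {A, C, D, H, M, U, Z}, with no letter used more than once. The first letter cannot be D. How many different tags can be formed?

720

The first letter has 7−1 = 6 choices (anything except D).
The remaining 3 letters are filled from the other 6 symbols without repetition: 6 × 5 × 4 = 120.
Total: 6 × 120 = 720.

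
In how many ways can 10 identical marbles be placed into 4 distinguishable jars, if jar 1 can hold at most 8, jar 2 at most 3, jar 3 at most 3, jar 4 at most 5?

91

Without the upper bounds there are C(13,3) = 286 ways to split 10 among 4 jars.
Subtract solutions that violate a single cap (substitute x_i' = x_i − (cap_i+1)): x_1 ≥ 9 gives C(4,3) = 4; x_2 ≥ 4 gives C(9,3) = 84; x_3 ≥ 4 gives C(9,3) = 84; x_4 ≥ 6 gives C(7,3) = 35. Together 207.
Add back pairs where two caps are both exceeded: 0 + 0 + 0 + 10 + 1 + 1 = 12.
By inclusion–exclusion the count is 286 − 207 + 12 = 91.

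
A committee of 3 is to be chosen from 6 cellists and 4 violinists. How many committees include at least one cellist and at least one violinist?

Total 3-person selections from all 10: C(10,3) = 120.
Subtract selections that omit an entire group: no cellists → C(4,3) = 4; no violinists → C(6,3) = 20.
Both groups omitted at once is impossible, so 120 − 24 = 96.

96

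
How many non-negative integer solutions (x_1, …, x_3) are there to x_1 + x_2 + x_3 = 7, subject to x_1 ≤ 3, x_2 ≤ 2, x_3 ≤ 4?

6

By stars and bars, unrestricted non-negative solutions to x_1+…+x_3 = 7 number C(7+2,2) = 36.
Subtract solutions that violate a single cap (substitute x_i' = x_i − (cap_i+1)): x_1 ≥ 4 gives C(5,2) = 10; x_2 ≥ 3 gives C(6,2) = 15; x_3 ≥ 5 gives C(4,2) = 6. Together 31.
Add back pairs where two caps are both exceeded: 1 + 0 + 0 = 1.
By inclusion–exclusion the count is 36 − 31 + 1 = 6.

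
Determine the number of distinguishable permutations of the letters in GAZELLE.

GAZELLE has 7 letters with E appearing twice and L appearing twice.
The number of distinct arrangements is 7!/(2!·2!) = 5040/4 = 1260.

1260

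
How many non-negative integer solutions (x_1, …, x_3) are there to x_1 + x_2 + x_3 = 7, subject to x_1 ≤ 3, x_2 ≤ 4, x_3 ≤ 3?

Without the upper bounds there are C(9,2) = 36 ways to split 7 among 3 variables.
Subtract solutions that violate a single cap (substitute x_i' = x_i − (cap_i+1)): x_1 ≥ 4 gives C(5,2) = 10; x_2 ≥ 5 gives C(4,2) = 6; x_3 ≥ 4 gives C(5,2) = 10. Together 26.
No two caps can be exceeded simultaneously, so the pair terms are all 0.
By inclusion–exclusion the count is 36 − 26 + 0 = 10.

10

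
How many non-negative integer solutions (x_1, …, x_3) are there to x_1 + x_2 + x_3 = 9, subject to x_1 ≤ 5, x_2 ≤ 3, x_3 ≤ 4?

10

By stars and bars, unrestricted non-negative solutions to x_1+…+x_3 = 9 number C(9+2,2) = 55.
Subtract solutions that violate a single cap (substitute x_i' = x_i − (cap_i+1)): x_1 ≥ 6 gives C(5,2) = 10; x_2 ≥ 4 gives C(7,2) = 21; x_3 ≥ 5 gives C(6,2) = 15. Together 46.
Add back pairs where two caps are both exceeded: 0 + 0 + 1 = 1.
By inclusion–exclusion the count is 55 − 46 + 1 = 10.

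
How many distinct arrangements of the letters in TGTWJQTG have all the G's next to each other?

840

Treat the 2 copies of G as a single block. The multiset to arrange is then {GG, J, Q, T, T, T, W}, 7 items in all.
That gives (7)!/(3!) = 840 arrangements.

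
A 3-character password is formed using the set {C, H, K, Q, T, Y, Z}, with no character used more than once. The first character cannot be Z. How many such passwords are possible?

180

The first character has 7−1 = 6 choices (anything except Z).
The remaining 2 characters are filled from the other 6 symbols without repetition: 6 × 5 = 30.
Total: 6 × 30 = 180.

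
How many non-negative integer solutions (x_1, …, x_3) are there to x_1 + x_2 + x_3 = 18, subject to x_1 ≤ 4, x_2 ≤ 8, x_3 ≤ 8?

By stars and bars, unrestricted non-negative solutions to x_1+…+x_3 = 18 number C(18+2,2) = 190.
Subtract solutions that violate a single cap (substitute x_i' = x_i − (cap_i+1)): x_1 ≥ 5 gives C(15,2) = 105; x_2 ≥ 9 gives C(11,2) = 55; x_3 ≥ 9 gives C(11,2) = 55. Together 215.
Add back pairs where two caps are both exceeded: 15 + 15 + 1 = 31.
By inclusion–exclusion the count is 190 − 215 + 31 = 6.

6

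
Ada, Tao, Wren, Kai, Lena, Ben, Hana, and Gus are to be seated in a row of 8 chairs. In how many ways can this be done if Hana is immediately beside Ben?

Treat {Hana, Ben} as a single unit. There are 7 units to order, and the pair itself can be ordered 2 ways.
So the count is 2·(7)! = 10080.

10080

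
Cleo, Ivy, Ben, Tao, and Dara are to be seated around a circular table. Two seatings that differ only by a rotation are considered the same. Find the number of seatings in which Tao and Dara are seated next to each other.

12

Treat {Tao, Dara} as one unit (2 internal orders) and seat the resulting 4 units around the table: (3)! circular arrangements.
So 2 × (3)! = 2 × 6 = 12.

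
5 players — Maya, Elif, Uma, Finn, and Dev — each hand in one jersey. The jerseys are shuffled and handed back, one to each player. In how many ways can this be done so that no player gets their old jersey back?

44

Count assignments avoiding every fixed point. For any j of the 5 players fixed to their old jersey, the other 5−j can be arranged in (5−j)! ways.
By inclusion–exclusion this is Σ_{j=0}^{5} (−1)^j C(5,j)·(5−j)!.
Computing: 120 − 120 + 60 − 20 + 5 − 1 = 44.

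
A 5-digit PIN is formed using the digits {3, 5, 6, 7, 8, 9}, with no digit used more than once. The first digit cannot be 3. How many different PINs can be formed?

600

The first digit has 6−1 = 5 choices (anything except 3).
The remaining 4 digits are filled from the other 5 symbols without repetition: 5 × 4 × 3 × 2 = 120.
Total: 5 × 120 = 600.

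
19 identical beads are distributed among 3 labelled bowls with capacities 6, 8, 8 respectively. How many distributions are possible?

Ignoring the caps, the number of non-negative solutions to x_1+…+x_3 = 19 is C(21,2) = 210.
Subtract solutions that violate a single cap (substitute x_i' = x_i − (cap_i+1)): x_1 ≥ 7 gives C(14,2) = 91; x_2 ≥ 9 gives C(12,2) = 66; x_3 ≥ 9 gives C(12,2) = 66. Together 223.
Add back pairs where two caps are both exceeded: 10 + 10 + 3 = 23.
By inclusion–exclusion the count is 210 − 223 + 23 = 10.

10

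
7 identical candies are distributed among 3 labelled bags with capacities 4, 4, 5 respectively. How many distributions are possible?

21

By stars and bars, unrestricted non-negative solutions to x_1+…+x_3 = 7 number C(7+2,2) = 36.
Subtract solutions that violate a single cap (substitute x_i' = x_i − (cap_i+1)): x_1 ≥ 5 gives C(4,2) = 6; x_2 ≥ 5 gives C(4,2) = 6; x_3 ≥ 6 gives C(3,2) = 3. Together 15.
No two caps can be exceeded simultaneously, so the pair terms are all 0.
By inclusion–exclusion the count is 36 − 15 + 0 = 21.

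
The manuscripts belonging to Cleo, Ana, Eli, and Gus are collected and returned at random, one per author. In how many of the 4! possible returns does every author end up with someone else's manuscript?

9

This is the derangement count D_4: permutations of 4 items with no fixed point.
By inclusion–exclusion this is Σ_{j=0}^{4} (−1)^j C(4,j)·(4−j)!.
Computing: 24 − 24 + 12 − 4 + 1 = 9.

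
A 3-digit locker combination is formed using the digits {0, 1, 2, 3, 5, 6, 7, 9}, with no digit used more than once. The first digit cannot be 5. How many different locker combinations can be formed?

294

The first digit has 8−1 = 7 choices (anything except 5).
The remaining 2 digits are filled from the other 7 symbols without repetition: 7 × 6 = 42.
Total: 7 × 42 = 294.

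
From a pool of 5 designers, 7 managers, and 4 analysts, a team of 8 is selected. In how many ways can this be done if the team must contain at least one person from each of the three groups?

Total 8-person selections from all 16: C(16,8) = 12870.
Selections missing a whole group: no designers → C(11,8) = 165; no managers → C(9,8) = 9; no analysts → C(12,8) = 495.
Add back selections omitting two groups (i.e. drawn from a single group): C(5,8) + C(7,8) + C(4,8) = 0.
By inclusion–exclusion: 12870 − 669 + 0 = 12201.

12201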